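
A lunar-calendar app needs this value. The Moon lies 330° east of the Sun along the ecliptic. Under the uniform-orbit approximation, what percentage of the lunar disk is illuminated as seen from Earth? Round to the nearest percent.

cos 330° = 0.866, so f = (1 − 0.866)/2 = 0.067, i.e. 7%.

7%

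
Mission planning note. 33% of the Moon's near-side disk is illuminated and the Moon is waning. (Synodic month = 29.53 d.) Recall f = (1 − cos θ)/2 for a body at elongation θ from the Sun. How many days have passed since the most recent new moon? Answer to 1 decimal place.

Invert f = (1 − cos θ)/2 to get cos θ = 1 − 2(0.33) = 0.340, hence θ₀ = arccos 0.340 = 70.1°.
Waning ⇒ past full, so θ = 360° − 70.1° = 289.9°.
That fraction of the synodic month is 289.9/360 × 29.53 d ≈ 23.78 d.

23.8 days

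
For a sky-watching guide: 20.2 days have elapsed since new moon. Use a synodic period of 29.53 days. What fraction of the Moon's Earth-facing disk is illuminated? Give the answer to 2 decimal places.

Phase angle: θ = 360°·(20.2 d)/(29.53 d) = 246.3°.
cos 246.3° = (-0.403), so f = (1 − (-0.403))/2 = 0.701.

0.70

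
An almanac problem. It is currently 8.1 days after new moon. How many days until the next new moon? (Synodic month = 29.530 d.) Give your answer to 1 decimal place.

The next new moon completes the synodic month: 29.530 − 8.1 = 21.430 days.

21.4 days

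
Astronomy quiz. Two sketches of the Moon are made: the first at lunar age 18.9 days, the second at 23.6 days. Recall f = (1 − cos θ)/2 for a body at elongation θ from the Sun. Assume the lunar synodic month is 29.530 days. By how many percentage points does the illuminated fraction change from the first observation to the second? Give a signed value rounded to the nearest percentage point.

-47 pp

First observation: θ = 360°·18.9/29.530 = 230.4°, so f = 0.819.
Second observation: θ = 287.7°, f = 0.348.
Δf = 0.348 − 0.819 = -0.471, i.e. -47 pp.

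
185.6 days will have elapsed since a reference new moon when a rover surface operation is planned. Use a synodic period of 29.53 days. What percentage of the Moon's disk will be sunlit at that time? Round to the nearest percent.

185.6/29.53 = 6.285 lunations, so 6 complete cycles and 8.42 d into the next.
The Moon has covered 8.42/29.53 of its cycle, so θ ≈ 360° × 8.42/29.53 = 102.6°.
With cos θ = (-0.219), the lit fraction is (1 − (-0.219))/2 ≈ 0.609, so 61%.

61%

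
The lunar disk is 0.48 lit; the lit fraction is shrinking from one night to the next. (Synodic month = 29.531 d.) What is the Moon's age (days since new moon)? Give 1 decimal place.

22.3 days

From f = (1 − cos θ)/2: cos θ = 1 − 2×0.48 = 0.040; arccos → 87.7°.
Since the Moon is past full (waning), take the reflex angle: θ = 360° − 87.7° = 272.3°.
At 360°/29.531 d per day, 272.3° corresponds to 22.34 days.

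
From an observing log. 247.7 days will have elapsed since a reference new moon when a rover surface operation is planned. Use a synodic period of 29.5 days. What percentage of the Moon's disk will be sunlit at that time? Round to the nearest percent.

Reduce mod P: 247.7 − 8×29.5 = 11.70 d into the current lunation.
Phase angle: θ = 360°·(11.70 d)/(29.5 d) = 142.8°.
Illuminated fraction = (1 − cos 142.8°)/2 = (1 − (-0.796))/2 ≈ 0.898, so 90%.

90%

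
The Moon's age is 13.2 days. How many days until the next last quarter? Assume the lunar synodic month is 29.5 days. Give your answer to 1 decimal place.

Last quarter occurs at elongation 270°, i.e. at age 29.5 × 270/360 = 22.125 d.
That is 22.125 − 13.2 = 8.925 days ahead.

8.9 days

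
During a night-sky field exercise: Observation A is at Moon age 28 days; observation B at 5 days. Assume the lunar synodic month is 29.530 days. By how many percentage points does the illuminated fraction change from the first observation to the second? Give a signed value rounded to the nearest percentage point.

First observation: θ = 360°·28/29.530 = 341.3°, so f = 0.026.
Second observation: θ = 61.0°, f = 0.257.
Δf = 0.257 − 0.026 = +0.231, i.e. +23 pp.

+23 percentage points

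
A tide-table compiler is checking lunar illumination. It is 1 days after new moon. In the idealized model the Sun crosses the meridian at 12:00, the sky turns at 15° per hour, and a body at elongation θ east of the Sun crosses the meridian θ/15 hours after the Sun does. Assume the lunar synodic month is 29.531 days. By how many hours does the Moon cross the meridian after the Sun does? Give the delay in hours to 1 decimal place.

0.8 h

Phase angle: θ = 360°·(1 d)/(29.531 d) = 12.2°.
The Moon trails the Sun by θ/15 = 12.2/15 ≈ 0.81 hours.
So the Moon crosses the meridian 0.81 h after the Sun.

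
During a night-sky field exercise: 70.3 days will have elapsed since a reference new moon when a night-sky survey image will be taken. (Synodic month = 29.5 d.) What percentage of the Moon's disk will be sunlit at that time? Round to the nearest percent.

87%

Reduce mod P: 70.3 − 2×29.5 = 11.30 d into the current lunation.
The Moon has covered 11.30/29.5 of its cycle, so θ ≈ 360° × 11.30/29.5 = 137.9°.
With cos θ = (-0.742), the lit fraction is (1 − (-0.742))/2 ≈ 0.871, so 87%.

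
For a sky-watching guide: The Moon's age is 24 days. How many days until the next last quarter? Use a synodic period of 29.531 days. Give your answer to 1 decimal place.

Last quarter occurs at elongation 270°, i.e. at age 29.531 × 270/360 = 22.148 d.
This lunation's last quarter (22.148 d) has passed, so add one period: 51.679 − 24 = 27.679 days.

27.7 days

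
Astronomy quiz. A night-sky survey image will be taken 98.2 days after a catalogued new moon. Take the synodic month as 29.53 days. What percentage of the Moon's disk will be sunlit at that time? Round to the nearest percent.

98.2 d spans 3 complete synodic months (3 × 29.53 = 88.59 d) plus 9.61 d.
The Moon has covered 9.61/29.53 of its cycle, so θ ≈ 360° × 9.61/29.53 = 117.2°.
cos 117.2° = (-0.456), so f = (1 − (-0.456))/2 = 0.728, so 73%.

73%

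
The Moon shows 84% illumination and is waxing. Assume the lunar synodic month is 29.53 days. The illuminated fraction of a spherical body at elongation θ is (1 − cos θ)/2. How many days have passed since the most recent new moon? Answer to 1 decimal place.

10.9 days

Invert f = (1 − cos θ)/2 to get cos θ = 1 − 2(0.84) = -0.680, hence θ₀ = arccos -0.680 = 132.8°.
Waxing ⇒ before full, so θ = 132.8°.
That fraction of the synodic month is 132.8/360 × 29.53 d ≈ 10.90 d.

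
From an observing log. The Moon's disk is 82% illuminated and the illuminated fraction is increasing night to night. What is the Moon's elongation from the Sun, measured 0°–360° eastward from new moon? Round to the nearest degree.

cos θ = 1 − 2f = -0.640, giving a principal value of 129.8°.
Waxing ⇒ before full, so θ = 129.8°.

130°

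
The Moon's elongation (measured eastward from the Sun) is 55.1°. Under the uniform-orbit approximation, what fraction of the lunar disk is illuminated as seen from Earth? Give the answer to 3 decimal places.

0.214

Half-versine of 55.1°: (1 − 0.572)/2 = 0.214.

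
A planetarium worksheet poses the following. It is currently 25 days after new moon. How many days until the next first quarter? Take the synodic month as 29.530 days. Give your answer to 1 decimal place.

11.9 days

First quarter is 0.25 of the way through the cycle: age 0.25 × 29.530 = 7.383 d.
Already past this cycle's first quarter; the next is at 7.383 + 29.530 = 36.913 d, so 36.913 − 25 = 11.913 days.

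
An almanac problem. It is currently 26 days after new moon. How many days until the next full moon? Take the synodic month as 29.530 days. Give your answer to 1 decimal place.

Full moon occurs at elongation 180°, i.e. at age 29.530 × 180/360 = 14.765 d.
Already past this cycle's full moon; the next is at 14.765 + 29.530 = 44.295 d, so 44.295 − 26 = 18.295 days.

18.3 days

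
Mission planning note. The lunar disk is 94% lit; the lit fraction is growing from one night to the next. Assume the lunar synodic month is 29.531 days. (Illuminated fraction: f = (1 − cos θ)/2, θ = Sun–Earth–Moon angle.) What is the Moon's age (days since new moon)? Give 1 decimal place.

From f = (1 − cos θ)/2: cos θ = 1 − 2×0.94 = -0.880; arccos → 151.6°.
Before full moon the principal value applies: θ = 151.6°.
At 360°/29.531 d per day, 151.6° corresponds to 12.44 days.

12.4 days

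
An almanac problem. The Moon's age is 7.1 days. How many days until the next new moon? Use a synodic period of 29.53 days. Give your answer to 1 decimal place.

One full lunation from the last new moon is 29.53 d; remaining = 29.53 − 7.1 = 22.430 d.

22.4 days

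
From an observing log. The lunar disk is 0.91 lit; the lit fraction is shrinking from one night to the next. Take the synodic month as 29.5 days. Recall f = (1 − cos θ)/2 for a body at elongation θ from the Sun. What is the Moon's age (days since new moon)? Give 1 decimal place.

cos θ = 1 − 2f = -0.820, giving a principal value of 145.1°.
Waning ⇒ past full, so θ = 360° − 145.1° = 214.9°.
Age = 29.5 × 214.9°/360° ≈ 17.61 days.

17.6 days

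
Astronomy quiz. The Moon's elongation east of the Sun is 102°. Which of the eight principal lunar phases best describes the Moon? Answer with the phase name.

first quarter

102° lies in the first quarter sector of the 8-phase cycle.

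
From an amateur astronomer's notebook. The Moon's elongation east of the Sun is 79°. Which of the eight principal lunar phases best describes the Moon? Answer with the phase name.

The first quarter sector spans roughly 68°–112°; 79° falls inside it.

first quarter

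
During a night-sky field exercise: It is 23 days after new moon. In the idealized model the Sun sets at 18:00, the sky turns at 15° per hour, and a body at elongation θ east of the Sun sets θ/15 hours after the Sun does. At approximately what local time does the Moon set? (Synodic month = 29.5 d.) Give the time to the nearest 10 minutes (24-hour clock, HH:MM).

12:40

Elongation θ = 360° × 23/29.5 ≈ 280.7°.
Delay after the Sun = 280.7° / (15°/h) ≈ 18.71 h.
18:00 + 18.712 h ≈ 12:43 → 12:40 to the nearest ten minutes.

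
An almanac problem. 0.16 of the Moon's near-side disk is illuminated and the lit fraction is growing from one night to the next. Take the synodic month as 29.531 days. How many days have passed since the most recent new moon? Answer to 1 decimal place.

Invert f = (1 − cos θ)/2 to get cos θ = 1 − 2(0.16) = 0.680, hence θ₀ = arccos 0.680 = 47.2°.
The Moon is waxing (0°–180°), so θ = 47.2° directly.
That fraction of the synodic month is 47.2/360 × 29.531 d ≈ 3.87 d.

3.9 days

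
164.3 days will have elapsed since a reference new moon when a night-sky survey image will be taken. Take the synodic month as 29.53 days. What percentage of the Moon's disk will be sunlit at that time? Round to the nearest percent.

96%

164.3/29.53 = 5.564 lunations, so 5 complete cycles and 16.65 d into the next.
Elongation θ = 360° × 16.65/29.53 ≈ 203.0°.
Illuminated fraction = (1 − cos 203.0°)/2 = (1 − (-0.921))/2 ≈ 0.960, so 96%.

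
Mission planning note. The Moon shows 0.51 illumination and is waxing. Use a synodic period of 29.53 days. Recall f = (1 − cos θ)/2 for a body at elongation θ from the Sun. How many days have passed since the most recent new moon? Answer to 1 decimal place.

7.5 days

cos θ = 1 − 2f = -0.020, giving a principal value of 91.1°.
Before full moon the principal value applies: θ = 91.1°.
That fraction of the synodic month is 91.1/360 × 29.53 d ≈ 7.48 d.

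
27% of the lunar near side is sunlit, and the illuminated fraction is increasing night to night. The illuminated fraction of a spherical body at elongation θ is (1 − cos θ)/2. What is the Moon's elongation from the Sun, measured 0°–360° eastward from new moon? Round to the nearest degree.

Invert f = (1 − cos θ)/2 to get cos θ = 1 − 2(0.27) = 0.460, hence θ₀ = arccos 0.460 = 62.6°.
Before full moon the principal value applies: θ = 62.6°.

63°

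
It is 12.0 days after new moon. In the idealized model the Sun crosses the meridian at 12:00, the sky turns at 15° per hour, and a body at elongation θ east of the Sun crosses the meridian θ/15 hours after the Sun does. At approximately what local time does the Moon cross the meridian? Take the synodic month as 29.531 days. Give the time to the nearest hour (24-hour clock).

22:00

The Moon has covered 12.0/29.531 of its cycle, so θ ≈ 360° × 12.0/29.531 = 146.3°.
At 15° of sky rotation per hour, 146.3° corresponds to a 9.75 h lag.
12:00 + 9.75 h ≈ 21:45 → 22:00 to the nearest hour.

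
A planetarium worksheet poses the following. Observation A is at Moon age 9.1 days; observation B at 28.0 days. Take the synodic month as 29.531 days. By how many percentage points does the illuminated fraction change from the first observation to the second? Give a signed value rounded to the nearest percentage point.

θ₁ = 360° × 9.1/29.531 = 110.9°, f₁ = (1 − cos θ₁)/2 = 0.679.
θ₂ = 360° × 28.0/29.531 = 341.3°, f₂ = (1 − cos θ₂)/2 = 0.026.
Change = f₂ − f₁ = -0.652 → -65 percentage points.

-65 percentage points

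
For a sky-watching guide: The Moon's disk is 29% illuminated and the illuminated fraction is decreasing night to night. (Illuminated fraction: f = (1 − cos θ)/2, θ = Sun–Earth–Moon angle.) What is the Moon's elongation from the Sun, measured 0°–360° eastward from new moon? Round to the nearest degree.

Invert f = (1 − cos θ)/2 to get cos θ = 1 − 2(0.29) = 0.420, hence θ₀ = arccos 0.420 = 65.2°.
Since the Moon is past full (waning), take the reflex angle: θ = 360° − 65.2° = 294.8°.

295°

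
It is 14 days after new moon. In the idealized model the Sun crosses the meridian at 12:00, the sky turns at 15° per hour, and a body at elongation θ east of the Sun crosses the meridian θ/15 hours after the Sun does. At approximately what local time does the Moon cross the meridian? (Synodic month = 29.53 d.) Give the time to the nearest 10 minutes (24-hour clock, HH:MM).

Phase angle: θ = 360°·(14 d)/(29.53 d) = 170.7°.
At 15° of sky rotation per hour, 170.7° corresponds to a 11.38 h lag.
12:00 + 11.378 h ≈ 23:23 → 23:20 to the nearest ten minutes.

23:20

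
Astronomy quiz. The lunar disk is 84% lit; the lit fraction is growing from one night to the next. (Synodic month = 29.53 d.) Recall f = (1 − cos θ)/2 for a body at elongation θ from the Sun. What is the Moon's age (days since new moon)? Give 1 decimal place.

cos θ = 1 − 2f = -0.680, giving a principal value of 132.8°.
The Moon is waxing (0°–180°), so θ = 132.8° directly.
That fraction of the synodic month is 132.8/360 × 29.53 d ≈ 10.90 d.

10.9 days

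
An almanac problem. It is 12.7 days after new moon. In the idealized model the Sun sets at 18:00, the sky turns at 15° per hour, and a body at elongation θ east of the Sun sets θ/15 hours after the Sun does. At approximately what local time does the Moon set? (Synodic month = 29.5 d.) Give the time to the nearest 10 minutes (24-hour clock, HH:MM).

04:20

Phase angle: θ = 360°·(12.7 d)/(29.5 d) = 155.0°.
The Moon trails the Sun by θ/15 = 155.0/15 ≈ 10.33 hours.
18:00 + 10.332 h ≈ 04:20 → 04:20 to the nearest ten minutes.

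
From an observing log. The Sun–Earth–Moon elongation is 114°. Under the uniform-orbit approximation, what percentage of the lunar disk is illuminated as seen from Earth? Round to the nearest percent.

70%

f = (1 − cos 114°)/2 = (1 − (-0.407))/2 ≈ 0.703, i.e. 70%.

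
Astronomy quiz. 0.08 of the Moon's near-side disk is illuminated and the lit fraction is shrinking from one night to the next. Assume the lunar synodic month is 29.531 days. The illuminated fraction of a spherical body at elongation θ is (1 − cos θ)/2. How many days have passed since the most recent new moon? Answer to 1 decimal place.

Invert f = (1 − cos θ)/2 to get cos θ = 1 − 2(0.08) = 0.840, hence θ₀ = arccos 0.840 = 32.9°.
Since the Moon is past full (waning), take the reflex angle: θ = 360° − 32.9° = 327.1°.
That fraction of the synodic month is 327.1/360 × 29.531 d ≈ 26.84 d.

26.8 days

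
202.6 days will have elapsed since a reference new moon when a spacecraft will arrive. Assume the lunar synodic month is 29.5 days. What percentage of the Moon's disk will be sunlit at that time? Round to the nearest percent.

16%

202.6 d spans 6 complete synodic months (6 × 29.5 = 177.00 d) plus 25.60 d.
Elongation θ = 360° × 25.60/29.5 ≈ 312.4°.
With cos θ = 0.674, the lit fraction is (1 − 0.674)/2 ≈ 0.163, so 16%.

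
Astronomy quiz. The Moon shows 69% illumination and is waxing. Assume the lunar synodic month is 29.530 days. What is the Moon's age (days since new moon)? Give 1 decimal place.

9.2 days

cos θ = 1 − 2f = -0.380, giving a principal value of 112.3°.
The Moon is waxing (0°–180°), so θ = 112.3° directly.
At 360°/29.530 d per day, 112.3° corresponds to 9.21 days.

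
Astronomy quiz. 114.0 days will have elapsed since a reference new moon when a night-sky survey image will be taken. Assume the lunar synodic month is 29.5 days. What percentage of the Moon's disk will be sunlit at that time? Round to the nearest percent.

17%

114.0/29.5 = 3.864 lunations, so 3 complete cycles and 25.50 d into the next.
Elongation θ = 360° × 25.50/29.5 ≈ 311.2°.
cos 311.2° = 0.659, so f = (1 − 0.659)/2 = 0.171, so 17%.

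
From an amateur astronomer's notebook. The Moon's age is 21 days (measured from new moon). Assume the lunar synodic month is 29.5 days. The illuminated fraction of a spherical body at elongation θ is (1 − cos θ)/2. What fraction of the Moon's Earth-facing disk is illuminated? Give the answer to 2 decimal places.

0.62

Phase angle: θ = 360°·(21 d)/(29.5 d) = 256.3°.
cos 256.3° = (-0.237), so f = (1 − (-0.237))/2 = 0.619.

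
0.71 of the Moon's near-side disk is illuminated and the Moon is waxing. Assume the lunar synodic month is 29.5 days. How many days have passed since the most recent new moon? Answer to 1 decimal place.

9.4 days

Invert f = (1 − cos θ)/2 to get cos θ = 1 − 2(0.71) = -0.420, hence θ₀ = arccos -0.420 = 114.8°.
Waxing ⇒ before full, so θ = 114.8°.
That fraction of the synodic month is 114.8/360 × 29.5 d ≈ 9.41 d.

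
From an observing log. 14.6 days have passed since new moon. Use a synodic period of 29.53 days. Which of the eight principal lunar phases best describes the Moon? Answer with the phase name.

full moon

θ ≈ 360° × 14.6/29.53 = 178°, which falls in the full moon sector.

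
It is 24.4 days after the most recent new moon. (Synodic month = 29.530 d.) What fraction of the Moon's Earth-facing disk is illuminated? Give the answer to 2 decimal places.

Elongation θ = 360° × 24.4/29.530 ≈ 297.5°.
With cos θ = 0.461, the lit fraction is (1 − 0.461)/2 ≈ 0.269.

0.27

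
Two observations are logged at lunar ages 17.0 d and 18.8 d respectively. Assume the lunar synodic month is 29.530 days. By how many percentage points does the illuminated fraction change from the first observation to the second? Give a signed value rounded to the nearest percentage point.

First observation: θ = 360°·17.0/29.530 = 207.2°, so f = 0.945.
Second observation: θ = 229.2°, f = 0.827.
Δf = 0.827 − 0.945 = -0.118, i.e. -12 pp.

-12 pp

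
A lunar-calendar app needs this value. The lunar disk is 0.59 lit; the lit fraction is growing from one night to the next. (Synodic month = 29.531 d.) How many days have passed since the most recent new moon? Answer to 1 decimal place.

cos θ = 1 − 2f = -0.180, giving a principal value of 100.4°.
Waxing ⇒ before full, so θ = 100.4°.
At 360°/29.531 d per day, 100.4° corresponds to 8.23 days.

8.2 days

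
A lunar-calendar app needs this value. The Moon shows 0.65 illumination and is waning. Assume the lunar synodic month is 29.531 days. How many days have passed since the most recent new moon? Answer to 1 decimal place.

Invert f = (1 − cos θ)/2 to get cos θ = 1 − 2(0.65) = -0.300, hence θ₀ = arccos -0.300 = 107.5°.
Waning ⇒ past full, so θ = 360° − 107.5° = 252.5°.
That fraction of the synodic month is 252.5/360 × 29.531 d ≈ 20.72 d.

20.7 days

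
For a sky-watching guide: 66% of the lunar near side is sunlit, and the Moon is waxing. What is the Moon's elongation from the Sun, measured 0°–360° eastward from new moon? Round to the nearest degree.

109°

Invert f = (1 − cos θ)/2 to get cos θ = 1 − 2(0.66) = -0.320, hence θ₀ = arccos -0.320 = 108.7°.
Waxing ⇒ before full, so θ = 108.7°.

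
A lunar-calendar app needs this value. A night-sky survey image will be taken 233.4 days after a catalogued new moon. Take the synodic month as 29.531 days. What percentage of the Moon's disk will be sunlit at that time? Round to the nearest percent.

Reduce mod P: 233.4 − 7×29.531 = 26.68 d into the current lunation.
Elongation θ = 360° × 26.68/29.531 ≈ 325.3°.
With cos θ = 0.822, the lit fraction is (1 − 0.822)/2 ≈ 0.089, so 9%.

9%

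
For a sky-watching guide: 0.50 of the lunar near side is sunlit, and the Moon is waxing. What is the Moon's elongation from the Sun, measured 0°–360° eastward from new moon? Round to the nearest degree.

90°

cos θ = 1 − 2f = 0.000, giving a principal value of 90.0°.
The Moon is waxing (0°–180°), so θ = 90.0° directly.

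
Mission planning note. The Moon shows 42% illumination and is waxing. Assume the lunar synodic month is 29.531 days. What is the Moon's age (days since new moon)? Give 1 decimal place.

cos θ = 1 − 2f = 0.160, giving a principal value of 80.8°.
Before full moon the principal value applies: θ = 80.8°.
At 360°/29.531 d per day, 80.8° corresponds to 6.63 days.

6.6 days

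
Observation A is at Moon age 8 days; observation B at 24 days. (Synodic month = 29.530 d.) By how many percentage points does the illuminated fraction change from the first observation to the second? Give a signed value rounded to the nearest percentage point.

-26 percentage points

θ₁ = 360° × 8/29.530 = 97.5°, f₁ = (1 − cos θ₁)/2 = 0.566.
θ₂ = 360° × 24/29.530 = 292.6°, f₂ = (1 − cos θ₂)/2 = 0.308.
Change = f₂ − f₁ = -0.258 → -26 percentage points.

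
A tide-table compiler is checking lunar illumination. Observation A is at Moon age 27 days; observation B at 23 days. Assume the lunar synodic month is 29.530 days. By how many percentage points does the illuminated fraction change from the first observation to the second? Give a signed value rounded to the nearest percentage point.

First observation: θ = 360°·27/29.530 = 329.2°, so f = 0.071.
Second observation: θ = 280.4°, f = 0.410.
Δf = 0.410 − 0.071 = +0.339, i.e. +34 pp.

+34 pp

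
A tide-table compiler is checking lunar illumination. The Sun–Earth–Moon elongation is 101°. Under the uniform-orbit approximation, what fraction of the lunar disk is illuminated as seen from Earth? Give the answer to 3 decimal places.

Half-versine of 101°: (1 − (-0.191))/2 = 0.595.

0.595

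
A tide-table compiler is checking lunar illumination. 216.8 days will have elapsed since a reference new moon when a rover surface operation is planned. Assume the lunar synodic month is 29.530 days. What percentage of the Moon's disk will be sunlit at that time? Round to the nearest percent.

Reduce mod P: 216.8 − 7×29.530 = 10.09 d into the current lunation.
Phase angle: θ = 360°·(10.09 d)/(29.530 d) = 123.0°.
Illuminated fraction = (1 − cos 123.0°)/2 = (1 − (-0.545))/2 ≈ 0.772, so 77%.

77%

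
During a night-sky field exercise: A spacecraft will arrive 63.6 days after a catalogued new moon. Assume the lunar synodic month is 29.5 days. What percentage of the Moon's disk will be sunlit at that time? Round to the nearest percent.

63.6 d spans 2 complete synodic months (2 × 29.5 = 59.00 d) plus 4.60 d.
Phase angle: θ = 360°·(4.60 d)/(29.5 d) = 56.1°.
Illuminated fraction = (1 − cos 56.1°)/2 = (1 − 0.557)/2 ≈ 0.221, so 22%.

22%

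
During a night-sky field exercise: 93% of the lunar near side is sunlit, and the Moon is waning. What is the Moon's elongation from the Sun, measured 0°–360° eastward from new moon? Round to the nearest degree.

Invert f = (1 − cos θ)/2 to get cos θ = 1 − 2(0.93) = -0.860, hence θ₀ = arccos -0.860 = 149.3°.
A waning Moon lies in 180°–360°, so θ = 360° − 149.3° = 210.7°.

211°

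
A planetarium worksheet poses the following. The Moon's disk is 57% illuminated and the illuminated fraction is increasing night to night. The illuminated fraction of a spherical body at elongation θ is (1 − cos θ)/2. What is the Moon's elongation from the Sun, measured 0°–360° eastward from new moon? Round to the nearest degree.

98°

From f = (1 − cos θ)/2: cos θ = 1 − 2×0.57 = -0.140; arccos → 98.0°.
Waxing ⇒ before full, so θ = 98.0°.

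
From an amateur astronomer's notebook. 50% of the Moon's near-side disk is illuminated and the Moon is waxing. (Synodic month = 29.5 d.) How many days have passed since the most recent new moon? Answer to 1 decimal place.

7.4 days

cos θ = 1 − 2f = 0.000, giving a principal value of 90.0°.
Waxing ⇒ before full, so θ = 90.0°.
That fraction of the synodic month is 90.0/360 × 29.5 d ≈ 7.38 d.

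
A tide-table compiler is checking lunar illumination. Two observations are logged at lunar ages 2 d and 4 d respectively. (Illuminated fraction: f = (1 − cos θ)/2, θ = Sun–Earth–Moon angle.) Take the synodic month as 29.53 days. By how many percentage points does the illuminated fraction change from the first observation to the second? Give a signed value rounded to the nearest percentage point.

+13 pp

First observation: θ = 360°·2/29.53 = 24.4°, so f = 0.045.
Second observation: θ = 48.8°, f = 0.170.
Δf = 0.170 − 0.045 = +0.126, i.e. +13 pp.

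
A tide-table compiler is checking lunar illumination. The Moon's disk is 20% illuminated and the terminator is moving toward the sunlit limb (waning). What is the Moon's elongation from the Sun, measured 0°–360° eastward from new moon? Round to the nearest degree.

Invert f = (1 − cos θ)/2 to get cos θ = 1 − 2(0.20) = 0.600, hence θ₀ = arccos 0.600 = 53.1°.
A waning Moon lies in 180°–360°, so θ = 360° − 53.1° = 306.9°.

307°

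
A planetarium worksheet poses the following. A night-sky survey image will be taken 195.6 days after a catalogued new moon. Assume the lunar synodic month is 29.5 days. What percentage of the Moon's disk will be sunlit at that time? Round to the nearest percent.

195.6 d spans 6 complete synodic months (6 × 29.5 = 177.00 d) plus 18.60 d.
Phase angle: θ = 360°·(18.60 d)/(29.5 d) = 227.0°.
With cos θ = (-0.682), the lit fraction is (1 − (-0.682))/2 ≈ 0.841, so 84%.

84%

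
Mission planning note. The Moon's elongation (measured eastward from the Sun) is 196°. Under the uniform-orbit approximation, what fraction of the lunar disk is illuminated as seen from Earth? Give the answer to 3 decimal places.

Half-versine of 196°: (1 − (-0.961))/2 = 0.981.

0.981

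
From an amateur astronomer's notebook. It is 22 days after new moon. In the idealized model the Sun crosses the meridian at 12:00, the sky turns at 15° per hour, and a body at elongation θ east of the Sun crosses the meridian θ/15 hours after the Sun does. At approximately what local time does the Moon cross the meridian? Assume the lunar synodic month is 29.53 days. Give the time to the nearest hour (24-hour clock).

Elongation θ = 360° × 22/29.53 ≈ 268.2°.
At 15° of sky rotation per hour, 268.2° corresponds to a 17.88 h lag.
12:00 + 17.88 h ≈ 05:53 → 06:00 to the nearest hour.

06:00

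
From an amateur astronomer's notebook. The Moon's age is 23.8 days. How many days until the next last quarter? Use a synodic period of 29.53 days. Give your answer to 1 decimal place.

Last quarter is 0.75 of the way through the cycle: age 0.75 × 29.53 = 22.148 d.
This lunation's last quarter (22.148 d) has passed, so add one period: 51.678 − 23.8 = 27.878 days.

27.9 days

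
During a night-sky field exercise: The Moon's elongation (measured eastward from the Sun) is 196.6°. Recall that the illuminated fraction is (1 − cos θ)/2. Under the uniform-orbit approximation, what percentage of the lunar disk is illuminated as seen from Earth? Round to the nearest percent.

98%

Half-versine of 196.6°: (1 − (-0.958))/2 = 0.979, i.e. 98%.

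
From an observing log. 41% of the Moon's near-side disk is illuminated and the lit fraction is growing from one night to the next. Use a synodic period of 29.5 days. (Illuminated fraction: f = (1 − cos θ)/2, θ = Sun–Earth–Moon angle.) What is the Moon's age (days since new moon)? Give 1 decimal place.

6.5 days

Invert f = (1 − cos θ)/2 to get cos θ = 1 − 2(0.41) = 0.180, hence θ₀ = arccos 0.180 = 79.6°.
The Moon is waxing (0°–180°), so θ = 79.6° directly.
That fraction of the synodic month is 79.6/360 × 29.5 d ≈ 6.53 d.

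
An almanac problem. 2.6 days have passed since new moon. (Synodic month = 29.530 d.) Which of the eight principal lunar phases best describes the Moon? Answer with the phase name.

waxing crescent

θ ≈ 360° × 2.6/29.530 = 32°, which falls in the waxing crescent sector.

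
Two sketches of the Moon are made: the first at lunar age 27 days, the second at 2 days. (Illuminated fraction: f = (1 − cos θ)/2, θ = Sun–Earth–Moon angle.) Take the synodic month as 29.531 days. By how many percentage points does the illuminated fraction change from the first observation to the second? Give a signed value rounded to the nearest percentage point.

θ₁ = 360° × 27/29.531 = 329.1°, f₁ = (1 − cos θ₁)/2 = 0.071.
θ₂ = 360° × 2/29.531 = 24.4°, f₂ = (1 − cos θ₂)/2 = 0.045.
Change = f₂ − f₁ = -0.026 → -3 percentage points.

-3 percentage points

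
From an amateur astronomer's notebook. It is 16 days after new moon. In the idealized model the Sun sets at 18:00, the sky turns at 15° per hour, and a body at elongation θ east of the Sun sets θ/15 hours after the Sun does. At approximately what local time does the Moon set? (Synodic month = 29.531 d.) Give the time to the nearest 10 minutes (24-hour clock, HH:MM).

The Moon has covered 16/29.531 of its cycle, so θ ≈ 360° × 16/29.531 = 195.0°.
Delay after the Sun = 195.0° / (15°/h) ≈ 13.00 h.
18:00 + 13.003 h ≈ 07:00 → 07:00 to the nearest ten minutes.

07:00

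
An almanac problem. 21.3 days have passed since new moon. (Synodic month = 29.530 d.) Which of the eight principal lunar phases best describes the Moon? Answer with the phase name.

last quarter

At 21.3/29.530 of the cycle, θ ≈ 260° — the last quarter range.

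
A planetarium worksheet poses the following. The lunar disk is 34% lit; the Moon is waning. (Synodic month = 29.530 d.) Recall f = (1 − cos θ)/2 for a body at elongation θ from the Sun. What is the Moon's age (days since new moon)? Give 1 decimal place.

23.7 days

From f = (1 − cos θ)/2: cos θ = 1 − 2×0.34 = 0.320; arccos → 71.3°.
A waning Moon lies in 180°–360°, so θ = 360° − 71.3° = 288.7°.
At 360°/29.530 d per day, 288.7° corresponds to 23.68 days.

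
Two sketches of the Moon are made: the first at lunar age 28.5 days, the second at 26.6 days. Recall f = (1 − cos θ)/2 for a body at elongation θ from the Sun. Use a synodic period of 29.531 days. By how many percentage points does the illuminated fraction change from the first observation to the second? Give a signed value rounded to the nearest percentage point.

+8 percentage points

θ₁ = 360° × 28.5/29.531 = 347.4°, f₁ = (1 − cos θ₁)/2 = 0.012.
θ₂ = 360° × 26.6/29.531 = 324.3°, f₂ = (1 − cos θ₂)/2 = 0.094.
Change = f₂ − f₁ = +0.082 → +8 percentage points.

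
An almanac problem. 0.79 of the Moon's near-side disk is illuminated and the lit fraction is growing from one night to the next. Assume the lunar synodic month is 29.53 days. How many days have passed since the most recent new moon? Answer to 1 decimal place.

cos θ = 1 − 2f = -0.580, giving a principal value of 125.5°.
The Moon is waxing (0°–180°), so θ = 125.5° directly.
That fraction of the synodic month is 125.5/360 × 29.53 d ≈ 10.29 d.

10.3 days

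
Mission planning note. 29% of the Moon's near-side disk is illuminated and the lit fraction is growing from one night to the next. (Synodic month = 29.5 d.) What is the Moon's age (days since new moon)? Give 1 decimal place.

5.3 days

From f = (1 − cos θ)/2: cos θ = 1 − 2×0.29 = 0.420; arccos → 65.2°.
Before full moon the principal value applies: θ = 65.2°.
At 360°/29.5 d per day, 65.2° corresponds to 5.34 days.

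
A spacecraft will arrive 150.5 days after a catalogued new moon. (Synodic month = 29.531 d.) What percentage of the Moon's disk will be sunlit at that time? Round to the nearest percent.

Reduce mod P: 150.5 − 5×29.531 = 2.84 d into the current lunation.
Phase angle: θ = 360°·(2.84 d)/(29.531 d) = 34.7°.
cos 34.7° = 0.822, so f = (1 − 0.822)/2 = 0.089, so 9%.

9%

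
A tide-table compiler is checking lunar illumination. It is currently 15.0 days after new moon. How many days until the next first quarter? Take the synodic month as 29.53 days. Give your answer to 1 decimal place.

First quarter occurs at elongation 90°, i.e. at age 29.53 × 90/360 = 7.383 d.
This lunation's first quarter (7.383 d) has passed, so add one period: 36.913 − 15.0 = 21.913 days.

21.9 days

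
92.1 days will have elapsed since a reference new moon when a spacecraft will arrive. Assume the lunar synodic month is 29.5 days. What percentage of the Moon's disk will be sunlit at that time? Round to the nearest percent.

14%

92.1/29.5 = 3.122 lunations, so 3 complete cycles and 3.60 d into the next.
The Moon has covered 3.60/29.5 of its cycle, so θ ≈ 360° × 3.60/29.5 = 43.9°.
Illuminated fraction = (1 − cos 43.9°)/2 = (1 − 0.720)/2 ≈ 0.140, so 14%.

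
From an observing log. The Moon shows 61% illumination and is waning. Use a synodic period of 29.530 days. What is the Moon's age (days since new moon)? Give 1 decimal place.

Invert f = (1 − cos θ)/2 to get cos θ = 1 − 2(0.61) = -0.220, hence θ₀ = arccos -0.220 = 102.7°.
A waning Moon lies in 180°–360°, so θ = 360° − 102.7° = 257.3°.
At 360°/29.530 d per day, 257.3° corresponds to 21.11 days.

21.1 days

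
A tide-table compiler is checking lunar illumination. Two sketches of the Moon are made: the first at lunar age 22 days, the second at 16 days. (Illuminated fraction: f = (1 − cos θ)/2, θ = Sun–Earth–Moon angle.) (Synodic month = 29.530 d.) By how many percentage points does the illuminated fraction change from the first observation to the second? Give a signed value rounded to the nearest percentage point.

θ₁ = 360° × 22/29.530 = 268.2°, f₁ = (1 − cos θ₁)/2 = 0.516.
θ₂ = 360° × 16/29.530 = 195.1°, f₂ = (1 − cos θ₂)/2 = 0.983.
Change = f₂ − f₁ = +0.467 → +47 percentage points.

+47 percentage points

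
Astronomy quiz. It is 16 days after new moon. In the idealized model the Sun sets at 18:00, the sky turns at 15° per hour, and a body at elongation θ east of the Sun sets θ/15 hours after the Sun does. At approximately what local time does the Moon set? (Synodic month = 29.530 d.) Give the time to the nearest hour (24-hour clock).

07:00

The Moon has covered 16/29.530 of its cycle, so θ ≈ 360° × 16/29.530 = 195.1°.
Delay after the Sun = 195.1° / (15°/h) ≈ 13.00 h.
18:00 + 13.00 h ≈ 07:00 → 07:00 to the nearest hour.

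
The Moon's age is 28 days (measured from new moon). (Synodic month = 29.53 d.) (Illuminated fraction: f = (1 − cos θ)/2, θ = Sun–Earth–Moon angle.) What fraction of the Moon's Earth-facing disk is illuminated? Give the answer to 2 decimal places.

Elongation θ = 360° × 28/29.53 ≈ 341.3°.
Illuminated fraction = (1 − cos 341.3°)/2 = (1 − 0.947)/2 ≈ 0.026.

0.03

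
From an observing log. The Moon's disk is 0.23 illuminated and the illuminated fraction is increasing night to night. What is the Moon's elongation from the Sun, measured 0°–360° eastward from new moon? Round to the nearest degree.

cos θ = 1 − 2f = 0.540, giving a principal value of 57.3°.
Waxing ⇒ before full, so θ = 57.3°.

57°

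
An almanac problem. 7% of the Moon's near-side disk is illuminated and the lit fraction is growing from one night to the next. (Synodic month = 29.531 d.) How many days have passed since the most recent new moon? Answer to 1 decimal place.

2.5 days

Invert f = (1 − cos θ)/2 to get cos θ = 1 − 2(0.07) = 0.860, hence θ₀ = arccos 0.860 = 30.7°.
The Moon is waxing (0°–180°), so θ = 30.7° directly.
Age = 29.531 × 30.7°/360° ≈ 2.52 days.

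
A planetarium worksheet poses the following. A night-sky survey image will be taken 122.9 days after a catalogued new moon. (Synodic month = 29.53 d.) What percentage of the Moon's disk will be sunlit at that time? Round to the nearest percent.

122.9 d spans 4 complete synodic months (4 × 29.53 = 118.12 d) plus 4.78 d.
Elongation θ = 360° × 4.78/29.53 ≈ 58.3°.
With cos θ = 0.526, the lit fraction is (1 − 0.526)/2 ≈ 0.237, so 24%.

24%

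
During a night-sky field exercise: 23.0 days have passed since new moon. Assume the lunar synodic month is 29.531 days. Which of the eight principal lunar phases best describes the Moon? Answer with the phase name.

At 23.0/29.531 of the cycle, θ ≈ 280° — the last quarter range.

last quarter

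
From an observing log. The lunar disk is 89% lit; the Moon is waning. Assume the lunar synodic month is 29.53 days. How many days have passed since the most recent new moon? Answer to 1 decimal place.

From f = (1 − cos θ)/2: cos θ = 1 − 2×0.89 = -0.780; arccos → 141.3°.
Waning ⇒ past full, so θ = 360° − 141.3° = 218.7°.
That fraction of the synodic month is 218.7/360 × 29.53 d ≈ 17.94 d.

17.9 days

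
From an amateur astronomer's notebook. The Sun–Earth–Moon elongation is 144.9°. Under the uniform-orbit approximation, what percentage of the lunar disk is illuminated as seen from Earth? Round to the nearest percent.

Half-versine of 144.9°: (1 − (-0.818))/2 = 0.909, i.e. 91%.

91%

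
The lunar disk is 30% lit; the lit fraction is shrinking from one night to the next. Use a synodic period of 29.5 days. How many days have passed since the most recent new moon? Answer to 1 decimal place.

Invert f = (1 − cos θ)/2 to get cos θ = 1 − 2(0.30) = 0.400, hence θ₀ = arccos 0.400 = 66.4°.
Waning ⇒ past full, so θ = 360° − 66.4° = 293.6°.
At 360°/29.5 d per day, 293.6° corresponds to 24.06 days.

24.1 days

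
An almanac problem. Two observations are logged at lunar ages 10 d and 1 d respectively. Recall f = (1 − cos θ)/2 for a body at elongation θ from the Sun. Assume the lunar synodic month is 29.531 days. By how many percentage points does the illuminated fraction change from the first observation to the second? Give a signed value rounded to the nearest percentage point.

-75 pp

First observation: θ = 360°·10/29.531 = 121.9°, so f = 0.764.
Second observation: θ = 12.2°, f = 0.011.
Δf = 0.011 − 0.764 = -0.753, i.e. -75 pp.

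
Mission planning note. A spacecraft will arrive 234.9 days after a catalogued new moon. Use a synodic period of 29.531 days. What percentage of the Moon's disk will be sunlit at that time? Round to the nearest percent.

2%

Reduce mod P: 234.9 − 7×29.531 = 28.18 d into the current lunation.
Elongation θ = 360° × 28.18/29.531 ≈ 343.6°.
With cos θ = 0.959, the lit fraction is (1 − 0.959)/2 ≈ 0.020, so 2%.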